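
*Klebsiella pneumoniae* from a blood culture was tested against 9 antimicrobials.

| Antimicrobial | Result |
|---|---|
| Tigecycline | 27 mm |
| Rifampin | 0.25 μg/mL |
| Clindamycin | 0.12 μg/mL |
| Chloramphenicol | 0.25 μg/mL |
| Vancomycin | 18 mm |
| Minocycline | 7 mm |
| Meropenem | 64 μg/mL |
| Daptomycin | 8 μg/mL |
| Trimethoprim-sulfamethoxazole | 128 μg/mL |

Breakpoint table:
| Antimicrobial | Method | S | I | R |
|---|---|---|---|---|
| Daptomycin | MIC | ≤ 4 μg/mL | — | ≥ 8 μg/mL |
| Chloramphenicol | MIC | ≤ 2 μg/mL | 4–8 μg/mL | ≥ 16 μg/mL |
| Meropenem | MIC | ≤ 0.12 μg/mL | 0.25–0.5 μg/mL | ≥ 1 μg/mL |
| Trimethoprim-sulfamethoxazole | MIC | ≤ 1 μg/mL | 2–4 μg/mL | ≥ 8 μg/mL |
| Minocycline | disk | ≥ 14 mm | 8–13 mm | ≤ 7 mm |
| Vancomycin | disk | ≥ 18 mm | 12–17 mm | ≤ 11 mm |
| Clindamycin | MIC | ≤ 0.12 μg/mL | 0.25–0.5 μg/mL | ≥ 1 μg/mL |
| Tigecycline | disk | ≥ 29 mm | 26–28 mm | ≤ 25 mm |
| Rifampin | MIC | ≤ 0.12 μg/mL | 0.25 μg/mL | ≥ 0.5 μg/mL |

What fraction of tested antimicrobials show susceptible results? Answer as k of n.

Tigecycline: 27 mm is in 26–28 mm → I
Rifampin: 0.25 μg/mL is = 0.25 μg/mL → I
Clindamycin 0.12 μg/mL: ≤ 0.12 μg/mL ⇒ Susceptible
Chloramphenicol: 0.25 μg/mL is ≤ 2 μg/mL ⇒ Susceptible
Vancomycin (18 mm) ≥ 18 mm → S
Minocycline (7 mm) ≤ 7 mm — Resistant
Meropenem 64 μg/mL: ≥ 1 μg/mL → R
Daptomycin: 8 μg/mL is ≥ 8 μg/mL ⇒ R
Trimethoprim-sulfamethoxazole: 128 μg/mL is ≥ 8 μg/mL — Resistant
Susceptible: 3/9

3 of 9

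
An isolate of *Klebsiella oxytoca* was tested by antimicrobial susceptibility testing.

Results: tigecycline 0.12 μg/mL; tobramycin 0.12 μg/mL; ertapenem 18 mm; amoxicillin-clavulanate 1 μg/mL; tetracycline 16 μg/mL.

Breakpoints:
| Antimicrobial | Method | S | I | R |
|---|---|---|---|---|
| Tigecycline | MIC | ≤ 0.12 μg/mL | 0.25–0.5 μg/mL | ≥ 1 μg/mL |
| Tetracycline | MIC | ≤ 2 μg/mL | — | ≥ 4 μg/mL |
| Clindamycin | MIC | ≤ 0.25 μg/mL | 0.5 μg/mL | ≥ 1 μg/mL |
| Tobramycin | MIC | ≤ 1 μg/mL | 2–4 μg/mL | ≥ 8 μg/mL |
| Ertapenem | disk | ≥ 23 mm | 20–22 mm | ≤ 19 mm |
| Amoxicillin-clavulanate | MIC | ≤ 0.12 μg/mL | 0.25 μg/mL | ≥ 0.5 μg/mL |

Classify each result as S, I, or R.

S, S, R, R, R

Tigecycline 0.12 μg/mL: ≤ 0.12 μg/mL ⇒ Susceptible
Tobramycin (0.12 μg/mL) ≤ 1 μg/mL — susceptible
Ertapenem: 18 mm is ≤ 19 mm — Resistant
Amoxicillin-clavulanate: 1 μg/mL is ≥ 0.5 μg/mL — resistant
Tetracycline (16 μg/mL) ≥ 4 μg/mL — Resistant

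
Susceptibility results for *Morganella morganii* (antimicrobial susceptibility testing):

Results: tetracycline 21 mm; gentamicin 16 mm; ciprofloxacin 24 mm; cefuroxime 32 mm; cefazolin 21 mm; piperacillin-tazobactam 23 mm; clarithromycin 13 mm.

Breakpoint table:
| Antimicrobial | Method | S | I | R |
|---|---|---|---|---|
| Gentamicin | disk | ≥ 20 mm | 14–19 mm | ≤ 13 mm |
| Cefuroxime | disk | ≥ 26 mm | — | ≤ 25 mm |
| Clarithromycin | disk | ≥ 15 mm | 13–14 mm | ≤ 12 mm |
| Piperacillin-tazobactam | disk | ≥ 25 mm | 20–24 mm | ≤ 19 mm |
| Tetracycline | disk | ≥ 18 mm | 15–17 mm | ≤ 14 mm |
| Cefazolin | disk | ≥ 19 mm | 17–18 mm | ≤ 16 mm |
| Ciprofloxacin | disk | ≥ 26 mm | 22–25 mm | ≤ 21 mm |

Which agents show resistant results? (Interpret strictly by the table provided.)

Tetracycline 21 mm: ≥ 18 mm ⇒ Susceptible
Gentamicin: 16 mm is in 14–19 mm → Intermediate
Ciprofloxacin: 24 mm is in 22–25 mm ⇒ I
Cefuroxime 32 mm: ≥ 26 mm ⇒ Susceptible
Cefazolin: 21 mm is ≥ 19 mm ⇒ susceptible
Piperacillin-tazobactam 23 mm: in 20–24 mm — I
Clarithromycin 13 mm: in 13–14 mm — Intermediate

none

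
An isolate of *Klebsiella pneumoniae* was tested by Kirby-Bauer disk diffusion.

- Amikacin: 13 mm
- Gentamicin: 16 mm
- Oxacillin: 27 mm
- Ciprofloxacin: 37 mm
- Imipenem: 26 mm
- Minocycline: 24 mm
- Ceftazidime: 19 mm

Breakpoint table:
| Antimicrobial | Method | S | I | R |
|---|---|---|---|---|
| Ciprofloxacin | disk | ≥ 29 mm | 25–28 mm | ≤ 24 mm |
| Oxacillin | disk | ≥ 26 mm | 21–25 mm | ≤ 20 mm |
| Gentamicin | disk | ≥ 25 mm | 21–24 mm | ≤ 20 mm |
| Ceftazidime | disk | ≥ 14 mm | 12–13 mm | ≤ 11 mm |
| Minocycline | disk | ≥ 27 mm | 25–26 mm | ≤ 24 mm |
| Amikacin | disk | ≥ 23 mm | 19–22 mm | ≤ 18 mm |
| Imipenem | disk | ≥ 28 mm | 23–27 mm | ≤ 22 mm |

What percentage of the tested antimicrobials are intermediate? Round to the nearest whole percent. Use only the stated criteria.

Amikacin (13 mm) ≤ 18 mm → resistant
Gentamicin: 16 mm is ≤ 20 mm ⇒ resistant
Oxacillin 27 mm: ≥ 26 mm — S
Ciprofloxacin 37 mm: ≥ 29 mm — Susceptible
Imipenem (26 mm) in 23–27 mm ⇒ I
Minocycline 24 mm: ≤ 24 mm → R
Ceftazidime (19 mm) ≥ 14 mm → Susceptible
Intermediate: 1/7

14%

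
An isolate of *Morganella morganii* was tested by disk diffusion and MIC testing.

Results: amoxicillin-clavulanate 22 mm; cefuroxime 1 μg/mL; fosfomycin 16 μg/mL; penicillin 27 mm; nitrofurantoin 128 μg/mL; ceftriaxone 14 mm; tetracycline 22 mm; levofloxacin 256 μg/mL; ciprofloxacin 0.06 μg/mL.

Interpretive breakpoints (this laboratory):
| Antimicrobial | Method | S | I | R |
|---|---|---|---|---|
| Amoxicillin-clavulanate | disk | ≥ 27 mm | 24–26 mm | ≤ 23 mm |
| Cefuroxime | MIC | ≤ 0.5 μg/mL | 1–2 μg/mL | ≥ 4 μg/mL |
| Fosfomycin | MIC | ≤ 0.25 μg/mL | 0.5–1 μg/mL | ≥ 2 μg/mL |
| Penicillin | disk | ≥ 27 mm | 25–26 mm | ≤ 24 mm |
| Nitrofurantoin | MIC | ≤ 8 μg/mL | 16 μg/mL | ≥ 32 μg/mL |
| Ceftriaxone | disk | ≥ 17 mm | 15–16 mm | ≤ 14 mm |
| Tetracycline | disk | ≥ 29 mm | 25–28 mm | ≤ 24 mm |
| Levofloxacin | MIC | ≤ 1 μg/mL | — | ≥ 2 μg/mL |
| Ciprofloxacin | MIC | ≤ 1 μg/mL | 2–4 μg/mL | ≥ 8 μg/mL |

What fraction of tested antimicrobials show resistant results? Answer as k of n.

Amoxicillin-clavulanate (22 mm) ≤ 23 mm → Resistant
Cefuroxime: 1 μg/mL is in 1–2 μg/mL ⇒ Intermediate
Fosfomycin: 16 μg/mL is ≥ 2 μg/mL ⇒ R
Penicillin 27 mm: ≥ 27 mm → susceptible
Nitrofurantoin 128 μg/mL: ≥ 32 μg/mL ⇒ Resistant
Ceftriaxone (14 mm) ≤ 14 mm ⇒ resistant
Tetracycline 22 mm: ≤ 24 mm — Resistant
Levofloxacin: 256 μg/mL is ≥ 2 μg/mL → R
Ciprofloxacin (0.06 μg/mL) ≤ 1 μg/mL — Susceptible
Resistant: 6/9

6 of 9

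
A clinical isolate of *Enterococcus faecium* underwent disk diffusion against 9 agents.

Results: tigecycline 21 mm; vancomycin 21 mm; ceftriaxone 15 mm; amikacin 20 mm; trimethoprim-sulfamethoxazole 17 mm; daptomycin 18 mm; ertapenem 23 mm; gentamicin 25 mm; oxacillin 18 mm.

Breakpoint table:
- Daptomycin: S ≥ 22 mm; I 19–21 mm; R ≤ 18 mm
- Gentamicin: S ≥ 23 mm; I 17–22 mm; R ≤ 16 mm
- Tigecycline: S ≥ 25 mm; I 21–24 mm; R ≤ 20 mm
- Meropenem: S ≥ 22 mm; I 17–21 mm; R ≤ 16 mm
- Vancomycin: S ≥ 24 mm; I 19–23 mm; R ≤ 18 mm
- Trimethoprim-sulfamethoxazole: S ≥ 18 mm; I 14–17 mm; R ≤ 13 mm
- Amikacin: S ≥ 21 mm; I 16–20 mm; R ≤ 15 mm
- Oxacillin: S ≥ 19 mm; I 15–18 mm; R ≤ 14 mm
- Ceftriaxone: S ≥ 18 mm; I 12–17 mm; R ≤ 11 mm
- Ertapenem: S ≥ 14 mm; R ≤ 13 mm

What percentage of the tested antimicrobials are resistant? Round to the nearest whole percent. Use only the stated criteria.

11%

Tigecycline 21 mm: in 21–24 mm — Intermediate
Vancomycin: 21 mm is in 19–23 mm ⇒ Intermediate
Ceftriaxone 15 mm: in 12–17 mm ⇒ intermediate
Amikacin: 20 mm is in 16–20 mm — Intermediate
Trimethoprim-sulfamethoxazole (17 mm) in 14–17 mm → I
Daptomycin (18 mm) ≤ 18 mm ⇒ R
Ertapenem (23 mm) ≥ 14 mm ⇒ susceptible
Gentamicin (25 mm) ≥ 23 mm — S
Oxacillin 18 mm: in 15–18 mm → intermediate
Resistant: 1/9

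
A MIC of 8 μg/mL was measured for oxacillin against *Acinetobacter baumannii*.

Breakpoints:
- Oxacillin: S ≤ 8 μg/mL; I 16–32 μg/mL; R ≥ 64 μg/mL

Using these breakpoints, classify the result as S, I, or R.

S

Oxacillin (8 μg/mL) ≤ 8 μg/mL ⇒ susceptible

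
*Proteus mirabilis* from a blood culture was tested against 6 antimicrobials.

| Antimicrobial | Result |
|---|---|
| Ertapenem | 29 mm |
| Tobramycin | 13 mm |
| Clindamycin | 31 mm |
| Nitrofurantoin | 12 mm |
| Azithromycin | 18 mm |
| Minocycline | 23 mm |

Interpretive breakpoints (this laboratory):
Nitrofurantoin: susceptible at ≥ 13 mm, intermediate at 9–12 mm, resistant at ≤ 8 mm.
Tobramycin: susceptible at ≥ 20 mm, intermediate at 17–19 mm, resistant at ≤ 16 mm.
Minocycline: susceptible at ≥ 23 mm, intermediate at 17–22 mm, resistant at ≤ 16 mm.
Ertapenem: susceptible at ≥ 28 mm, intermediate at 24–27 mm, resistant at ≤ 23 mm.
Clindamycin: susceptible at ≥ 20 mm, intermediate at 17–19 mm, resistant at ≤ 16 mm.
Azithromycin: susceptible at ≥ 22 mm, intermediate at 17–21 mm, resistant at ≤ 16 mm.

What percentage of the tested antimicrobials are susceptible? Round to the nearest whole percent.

50%

Ertapenem: 29 mm is ≥ 28 mm → Susceptible
Tobramycin 13 mm: ≤ 16 mm → R
Clindamycin: 31 mm is ≥ 20 mm — susceptible
Nitrofurantoin: 12 mm is in 9–12 mm ⇒ I
Azithromycin (18 mm) in 17–21 mm → Intermediate
Minocycline (23 mm) ≥ 23 mm → S
Susceptible: 3/6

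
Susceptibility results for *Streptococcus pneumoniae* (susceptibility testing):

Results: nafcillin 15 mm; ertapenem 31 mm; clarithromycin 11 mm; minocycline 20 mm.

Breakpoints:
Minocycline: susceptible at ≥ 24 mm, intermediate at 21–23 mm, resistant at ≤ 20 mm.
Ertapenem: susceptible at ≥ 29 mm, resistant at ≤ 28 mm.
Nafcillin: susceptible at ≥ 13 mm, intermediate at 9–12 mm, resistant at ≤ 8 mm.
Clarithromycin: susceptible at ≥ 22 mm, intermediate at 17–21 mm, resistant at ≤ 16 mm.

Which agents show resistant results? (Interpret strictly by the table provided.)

clarithromycin, minocycline

Nafcillin (15 mm) ≥ 13 mm → Susceptible
Ertapenem: 31 mm is ≥ 29 mm ⇒ Susceptible
Clarithromycin (11 mm) ≤ 16 mm ⇒ Resistant
Minocycline: 20 mm is ≤ 20 mm ⇒ resistant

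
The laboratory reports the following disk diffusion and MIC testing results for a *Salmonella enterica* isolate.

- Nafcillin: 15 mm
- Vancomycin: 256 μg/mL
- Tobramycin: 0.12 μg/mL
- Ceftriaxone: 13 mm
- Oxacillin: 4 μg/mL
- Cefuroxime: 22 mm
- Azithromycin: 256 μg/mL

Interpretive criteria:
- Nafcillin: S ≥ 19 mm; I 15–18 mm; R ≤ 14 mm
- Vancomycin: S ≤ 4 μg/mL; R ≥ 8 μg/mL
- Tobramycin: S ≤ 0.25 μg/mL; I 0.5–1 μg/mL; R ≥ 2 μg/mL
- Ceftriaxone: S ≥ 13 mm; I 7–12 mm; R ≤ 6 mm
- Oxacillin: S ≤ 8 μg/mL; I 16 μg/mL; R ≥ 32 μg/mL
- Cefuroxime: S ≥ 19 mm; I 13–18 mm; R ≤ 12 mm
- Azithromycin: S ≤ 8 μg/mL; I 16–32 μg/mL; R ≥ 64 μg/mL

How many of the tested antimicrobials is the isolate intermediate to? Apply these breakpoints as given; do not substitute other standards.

Nafcillin (15 mm) in 15–18 mm ⇒ I
Vancomycin (256 μg/mL) ≥ 8 μg/mL — Resistant
Tobramycin 0.12 μg/mL: ≤ 0.25 μg/mL ⇒ S
Ceftriaxone 13 mm: ≥ 13 mm → S
Oxacillin (4 μg/mL) ≤ 8 μg/mL — S
Cefuroxime 22 mm: ≥ 19 mm — Susceptible
Azithromycin 256 μg/mL: ≥ 64 μg/mL ⇒ R
Intermediate: 1

1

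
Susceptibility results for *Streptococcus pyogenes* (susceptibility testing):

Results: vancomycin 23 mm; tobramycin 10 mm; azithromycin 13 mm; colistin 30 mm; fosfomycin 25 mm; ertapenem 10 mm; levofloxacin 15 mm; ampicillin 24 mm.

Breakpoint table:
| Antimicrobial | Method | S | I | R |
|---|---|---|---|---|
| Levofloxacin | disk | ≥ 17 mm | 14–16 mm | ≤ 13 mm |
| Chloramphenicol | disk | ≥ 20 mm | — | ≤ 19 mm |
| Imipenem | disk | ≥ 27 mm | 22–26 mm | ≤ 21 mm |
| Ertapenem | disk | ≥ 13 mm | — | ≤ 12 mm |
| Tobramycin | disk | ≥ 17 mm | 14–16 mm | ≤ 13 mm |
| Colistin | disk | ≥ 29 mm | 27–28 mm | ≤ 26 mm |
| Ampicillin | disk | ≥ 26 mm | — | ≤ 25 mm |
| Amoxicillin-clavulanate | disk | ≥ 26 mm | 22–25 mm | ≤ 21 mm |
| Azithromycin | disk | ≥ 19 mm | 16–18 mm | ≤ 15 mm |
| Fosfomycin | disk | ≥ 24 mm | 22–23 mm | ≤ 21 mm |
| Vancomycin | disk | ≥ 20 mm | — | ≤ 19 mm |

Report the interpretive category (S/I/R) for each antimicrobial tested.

S, R, R, S, S, R, I, R

Vancomycin: 23 mm is ≥ 20 mm — susceptible
Tobramycin 10 mm: ≤ 13 mm ⇒ resistant
Azithromycin: 13 mm is ≤ 15 mm — R
Colistin: 30 mm is ≥ 29 mm → Susceptible
Fosfomycin: 25 mm is ≥ 24 mm — S
Ertapenem: 10 mm is ≤ 12 mm — R
Levofloxacin (15 mm) in 14–16 mm → I
Ampicillin 24 mm: ≤ 25 mm → Resistant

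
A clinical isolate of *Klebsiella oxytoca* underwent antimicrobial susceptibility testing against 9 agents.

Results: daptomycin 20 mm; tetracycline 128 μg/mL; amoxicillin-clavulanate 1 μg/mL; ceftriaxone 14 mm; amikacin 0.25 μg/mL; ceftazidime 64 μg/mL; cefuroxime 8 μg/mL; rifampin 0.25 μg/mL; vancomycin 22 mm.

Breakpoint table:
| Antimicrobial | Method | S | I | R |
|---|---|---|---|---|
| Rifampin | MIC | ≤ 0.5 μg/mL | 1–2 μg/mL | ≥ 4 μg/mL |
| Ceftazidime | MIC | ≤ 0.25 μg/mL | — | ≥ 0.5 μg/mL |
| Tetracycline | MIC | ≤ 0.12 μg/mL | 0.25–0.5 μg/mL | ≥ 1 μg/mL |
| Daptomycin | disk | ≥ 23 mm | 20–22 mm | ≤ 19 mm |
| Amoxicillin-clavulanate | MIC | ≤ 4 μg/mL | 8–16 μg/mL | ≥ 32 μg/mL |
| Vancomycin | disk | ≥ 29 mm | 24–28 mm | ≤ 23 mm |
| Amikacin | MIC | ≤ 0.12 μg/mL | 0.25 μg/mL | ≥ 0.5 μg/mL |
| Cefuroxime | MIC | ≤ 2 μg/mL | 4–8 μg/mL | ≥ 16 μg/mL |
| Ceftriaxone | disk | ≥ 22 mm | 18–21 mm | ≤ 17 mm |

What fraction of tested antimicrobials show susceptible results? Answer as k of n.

2 of 9

Daptomycin (20 mm) in 20–22 mm ⇒ intermediate
Tetracycline (128 μg/mL) ≥ 1 μg/mL — Resistant
Amoxicillin-clavulanate (1 μg/mL) ≤ 4 μg/mL ⇒ Susceptible
Ceftriaxone 14 mm: ≤ 17 mm ⇒ resistant
Amikacin: 0.25 μg/mL is = 0.25 μg/mL ⇒ I
Ceftazidime 64 μg/mL: ≥ 0.5 μg/mL — Resistant
Cefuroxime: 8 μg/mL is in 4–8 μg/mL ⇒ I
Rifampin: 0.25 μg/mL is ≤ 0.5 μg/mL — Susceptible
Vancomycin 22 mm: ≤ 23 mm — resistant
Susceptible: 2/9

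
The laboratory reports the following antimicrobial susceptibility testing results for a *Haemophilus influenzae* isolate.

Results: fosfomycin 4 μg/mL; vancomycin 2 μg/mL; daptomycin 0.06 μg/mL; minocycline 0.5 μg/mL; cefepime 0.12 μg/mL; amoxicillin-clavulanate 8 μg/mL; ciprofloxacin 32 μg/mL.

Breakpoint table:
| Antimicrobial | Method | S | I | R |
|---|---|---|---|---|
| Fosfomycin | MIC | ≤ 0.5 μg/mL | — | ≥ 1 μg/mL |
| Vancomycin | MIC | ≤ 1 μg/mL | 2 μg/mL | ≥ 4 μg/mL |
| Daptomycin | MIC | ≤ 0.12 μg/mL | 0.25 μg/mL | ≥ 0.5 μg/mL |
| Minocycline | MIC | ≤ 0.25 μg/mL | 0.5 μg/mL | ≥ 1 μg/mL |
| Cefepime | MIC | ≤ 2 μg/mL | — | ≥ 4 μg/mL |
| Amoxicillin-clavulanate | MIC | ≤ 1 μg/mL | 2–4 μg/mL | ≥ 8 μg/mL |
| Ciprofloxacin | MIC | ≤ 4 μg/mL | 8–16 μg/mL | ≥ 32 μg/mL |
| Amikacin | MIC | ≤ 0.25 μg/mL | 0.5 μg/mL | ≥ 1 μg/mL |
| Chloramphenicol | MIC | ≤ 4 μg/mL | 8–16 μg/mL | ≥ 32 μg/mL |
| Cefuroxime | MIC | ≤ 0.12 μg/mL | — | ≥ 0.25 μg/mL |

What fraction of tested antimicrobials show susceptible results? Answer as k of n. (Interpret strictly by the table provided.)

2 of 7

Fosfomycin (4 μg/mL) ≥ 1 μg/mL ⇒ resistant
Vancomycin (2 μg/mL) = 2 μg/mL → I
Daptomycin (0.06 μg/mL) ≤ 0.12 μg/mL — S
Minocycline: 0.5 μg/mL is = 0.5 μg/mL — intermediate
Cefepime 0.12 μg/mL: ≤ 2 μg/mL ⇒ S
Amoxicillin-clavulanate (8 μg/mL) ≥ 8 μg/mL → Resistant
Ciprofloxacin 32 μg/mL: ≥ 32 μg/mL ⇒ resistant
Susceptible: 2/7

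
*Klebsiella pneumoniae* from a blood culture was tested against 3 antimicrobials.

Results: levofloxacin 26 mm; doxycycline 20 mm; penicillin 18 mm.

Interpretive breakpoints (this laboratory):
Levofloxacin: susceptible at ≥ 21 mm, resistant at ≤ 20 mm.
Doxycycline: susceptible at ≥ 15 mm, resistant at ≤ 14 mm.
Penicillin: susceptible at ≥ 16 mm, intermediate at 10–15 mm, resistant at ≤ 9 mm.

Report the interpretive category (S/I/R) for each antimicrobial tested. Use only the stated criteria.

Levofloxacin 26 mm: ≥ 21 mm → Susceptible
Doxycycline: 20 mm is ≥ 15 mm ⇒ S
Penicillin: 18 mm is ≥ 16 mm — susceptible

S, S, S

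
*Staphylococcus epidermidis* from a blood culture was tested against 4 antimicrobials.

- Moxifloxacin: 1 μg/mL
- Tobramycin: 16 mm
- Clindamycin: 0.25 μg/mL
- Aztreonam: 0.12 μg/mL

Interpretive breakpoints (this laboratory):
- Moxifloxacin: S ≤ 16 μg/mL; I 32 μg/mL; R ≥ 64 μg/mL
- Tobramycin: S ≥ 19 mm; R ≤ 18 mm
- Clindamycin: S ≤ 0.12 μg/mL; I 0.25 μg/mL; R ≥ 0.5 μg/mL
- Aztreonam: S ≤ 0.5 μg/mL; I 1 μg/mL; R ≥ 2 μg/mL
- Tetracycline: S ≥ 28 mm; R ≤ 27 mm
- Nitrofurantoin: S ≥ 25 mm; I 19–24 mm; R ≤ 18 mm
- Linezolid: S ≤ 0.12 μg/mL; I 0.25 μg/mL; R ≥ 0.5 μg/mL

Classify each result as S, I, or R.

S, R, I, S

Moxifloxacin 1 μg/mL: ≤ 16 μg/mL ⇒ Susceptible
Tobramycin 16 mm: ≤ 18 mm ⇒ resistant
Clindamycin 0.25 μg/mL: = 0.25 μg/mL — intermediate
Aztreonam (0.12 μg/mL) ≤ 0.5 μg/mL — Susceptible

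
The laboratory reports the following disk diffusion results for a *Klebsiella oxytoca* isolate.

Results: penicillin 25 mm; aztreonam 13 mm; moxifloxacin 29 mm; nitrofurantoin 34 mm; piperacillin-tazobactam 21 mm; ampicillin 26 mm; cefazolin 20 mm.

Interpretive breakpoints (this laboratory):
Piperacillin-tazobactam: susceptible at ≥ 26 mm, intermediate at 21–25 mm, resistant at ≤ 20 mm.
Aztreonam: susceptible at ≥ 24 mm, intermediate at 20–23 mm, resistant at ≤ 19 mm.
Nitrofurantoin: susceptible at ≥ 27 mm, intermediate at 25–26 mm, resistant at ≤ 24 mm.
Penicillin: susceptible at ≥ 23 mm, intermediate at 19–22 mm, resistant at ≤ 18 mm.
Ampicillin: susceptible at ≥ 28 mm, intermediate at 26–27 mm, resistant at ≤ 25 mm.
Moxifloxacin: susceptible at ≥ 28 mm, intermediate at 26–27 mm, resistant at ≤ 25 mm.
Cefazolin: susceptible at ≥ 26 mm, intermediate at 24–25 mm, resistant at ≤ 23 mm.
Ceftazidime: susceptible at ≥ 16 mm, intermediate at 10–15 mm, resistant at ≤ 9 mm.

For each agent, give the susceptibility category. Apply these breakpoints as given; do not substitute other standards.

Penicillin (25 mm) ≥ 23 mm → susceptible
Aztreonam 13 mm: ≤ 19 mm — Resistant
Moxifloxacin (29 mm) ≥ 28 mm → susceptible
Nitrofurantoin (34 mm) ≥ 27 mm ⇒ S
Piperacillin-tazobactam (21 mm) in 21–25 mm → intermediate
Ampicillin 26 mm: in 26–27 mm — intermediate
Cefazolin (20 mm) ≤ 23 mm — Resistant

S, R, S, S, I, I, R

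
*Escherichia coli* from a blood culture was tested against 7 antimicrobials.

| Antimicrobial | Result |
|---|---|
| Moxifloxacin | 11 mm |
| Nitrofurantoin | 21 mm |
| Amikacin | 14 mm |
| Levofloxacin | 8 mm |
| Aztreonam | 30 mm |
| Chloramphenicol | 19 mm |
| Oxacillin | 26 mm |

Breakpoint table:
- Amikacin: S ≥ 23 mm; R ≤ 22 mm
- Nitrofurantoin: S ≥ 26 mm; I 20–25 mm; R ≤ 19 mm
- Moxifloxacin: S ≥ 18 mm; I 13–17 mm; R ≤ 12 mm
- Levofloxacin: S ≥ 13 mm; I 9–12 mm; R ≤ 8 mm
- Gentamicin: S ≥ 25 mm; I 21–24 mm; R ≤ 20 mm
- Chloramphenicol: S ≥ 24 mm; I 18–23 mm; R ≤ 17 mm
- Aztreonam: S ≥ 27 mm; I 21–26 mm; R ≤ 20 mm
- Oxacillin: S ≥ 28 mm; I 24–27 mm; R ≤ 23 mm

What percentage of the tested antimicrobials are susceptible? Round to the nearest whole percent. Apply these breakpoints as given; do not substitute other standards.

Moxifloxacin (11 mm) ≤ 12 mm — Resistant
Nitrofurantoin 21 mm: in 20–25 mm — I
Amikacin 14 mm: ≤ 22 mm ⇒ R
Levofloxacin: 8 mm is ≤ 8 mm → R
Aztreonam: 30 mm is ≥ 27 mm — S
Chloramphenicol 19 mm: in 18–23 mm → intermediate
Oxacillin: 26 mm is in 24–27 mm — Intermediate
Susceptible: 1/7

14%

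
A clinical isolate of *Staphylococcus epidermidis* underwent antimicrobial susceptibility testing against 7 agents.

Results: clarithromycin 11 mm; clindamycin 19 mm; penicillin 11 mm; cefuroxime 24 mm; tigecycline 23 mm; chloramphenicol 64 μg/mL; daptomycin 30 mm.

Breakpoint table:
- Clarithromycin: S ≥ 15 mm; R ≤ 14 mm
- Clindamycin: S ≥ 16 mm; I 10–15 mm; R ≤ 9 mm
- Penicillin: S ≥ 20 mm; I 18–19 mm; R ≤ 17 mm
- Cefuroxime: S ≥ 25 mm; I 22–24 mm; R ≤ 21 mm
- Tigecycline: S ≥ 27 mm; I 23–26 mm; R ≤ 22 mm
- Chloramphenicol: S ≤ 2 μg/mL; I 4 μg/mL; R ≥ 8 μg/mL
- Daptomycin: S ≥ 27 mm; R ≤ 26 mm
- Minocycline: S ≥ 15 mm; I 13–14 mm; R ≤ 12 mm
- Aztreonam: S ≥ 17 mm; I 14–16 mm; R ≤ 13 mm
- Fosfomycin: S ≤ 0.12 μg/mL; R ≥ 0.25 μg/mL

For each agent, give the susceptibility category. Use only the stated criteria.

R, S, R, I, I, R, S

Clarithromycin (11 mm) ≤ 14 mm ⇒ resistant
Clindamycin (19 mm) ≥ 16 mm ⇒ susceptible
Penicillin 11 mm: ≤ 17 mm ⇒ resistant
Cefuroxime (24 mm) in 22–24 mm ⇒ Intermediate
Tigecycline (23 mm) in 23–26 mm → intermediate
Chloramphenicol (64 μg/mL) ≥ 8 μg/mL ⇒ Resistant
Daptomycin (30 mm) ≥ 27 mm → Susceptible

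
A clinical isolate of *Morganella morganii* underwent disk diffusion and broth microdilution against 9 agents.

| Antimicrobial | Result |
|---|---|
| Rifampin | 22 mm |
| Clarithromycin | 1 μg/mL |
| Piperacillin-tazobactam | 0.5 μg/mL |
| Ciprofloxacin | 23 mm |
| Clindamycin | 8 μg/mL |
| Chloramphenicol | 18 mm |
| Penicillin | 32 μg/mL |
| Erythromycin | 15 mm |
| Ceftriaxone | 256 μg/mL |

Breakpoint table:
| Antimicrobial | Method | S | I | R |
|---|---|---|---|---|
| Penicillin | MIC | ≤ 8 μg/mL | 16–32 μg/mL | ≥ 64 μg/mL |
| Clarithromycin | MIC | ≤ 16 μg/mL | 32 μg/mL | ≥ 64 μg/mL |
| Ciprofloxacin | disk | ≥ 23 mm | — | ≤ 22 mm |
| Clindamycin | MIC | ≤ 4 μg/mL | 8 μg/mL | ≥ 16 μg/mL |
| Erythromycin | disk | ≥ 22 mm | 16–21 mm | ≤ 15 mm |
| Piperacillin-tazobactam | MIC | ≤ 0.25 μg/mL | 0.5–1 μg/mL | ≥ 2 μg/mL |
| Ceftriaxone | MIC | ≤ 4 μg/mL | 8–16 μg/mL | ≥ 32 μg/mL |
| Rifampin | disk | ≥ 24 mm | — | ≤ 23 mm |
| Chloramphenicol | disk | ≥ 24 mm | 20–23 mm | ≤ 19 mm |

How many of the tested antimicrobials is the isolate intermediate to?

3

Rifampin (22 mm) ≤ 23 mm — Resistant
Clarithromycin: 1 μg/mL is ≤ 16 μg/mL — Susceptible
Piperacillin-tazobactam (0.5 μg/mL) in 0.5–1 μg/mL ⇒ Intermediate
Ciprofloxacin 23 mm: ≥ 23 mm — susceptible
Clindamycin (8 μg/mL) = 8 μg/mL → intermediate
Chloramphenicol: 18 mm is ≤ 19 mm ⇒ resistant
Penicillin (32 μg/mL) in 16–32 μg/mL → I
Erythromycin: 15 mm is ≤ 15 mm → resistant
Ceftriaxone: 256 μg/mL is ≥ 32 μg/mL → resistant
Intermediate: 3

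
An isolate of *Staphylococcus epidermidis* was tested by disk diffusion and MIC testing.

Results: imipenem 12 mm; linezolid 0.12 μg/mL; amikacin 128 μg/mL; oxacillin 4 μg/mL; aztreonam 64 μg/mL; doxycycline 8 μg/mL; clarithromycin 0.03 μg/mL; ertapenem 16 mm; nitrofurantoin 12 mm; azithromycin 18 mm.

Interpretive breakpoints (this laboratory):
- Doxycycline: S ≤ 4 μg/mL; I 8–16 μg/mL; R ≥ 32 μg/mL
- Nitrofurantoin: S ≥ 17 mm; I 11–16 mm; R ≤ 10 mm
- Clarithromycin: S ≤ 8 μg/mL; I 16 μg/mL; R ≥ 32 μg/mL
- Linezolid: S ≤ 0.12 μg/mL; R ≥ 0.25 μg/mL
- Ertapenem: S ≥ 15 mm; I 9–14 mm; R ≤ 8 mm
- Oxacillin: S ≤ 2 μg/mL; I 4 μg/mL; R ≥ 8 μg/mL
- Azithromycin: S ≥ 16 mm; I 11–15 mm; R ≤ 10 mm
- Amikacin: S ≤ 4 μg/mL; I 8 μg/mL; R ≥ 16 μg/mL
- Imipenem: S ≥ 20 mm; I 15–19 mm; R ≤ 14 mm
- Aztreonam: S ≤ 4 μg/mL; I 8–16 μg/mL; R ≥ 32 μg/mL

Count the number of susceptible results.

4

Imipenem (12 mm) ≤ 14 mm → resistant
Linezolid (0.12 μg/mL) ≤ 0.12 μg/mL → Susceptible
Amikacin (128 μg/mL) ≥ 16 μg/mL — resistant
Oxacillin (4 μg/mL) = 4 μg/mL ⇒ I
Aztreonam (64 μg/mL) ≥ 32 μg/mL ⇒ Resistant
Doxycycline 8 μg/mL: in 8–16 μg/mL → Intermediate
Clarithromycin: 0.03 μg/mL is ≤ 8 μg/mL → susceptible
Ertapenem (16 mm) ≥ 15 mm — Susceptible
Nitrofurantoin: 12 mm is in 11–16 mm ⇒ intermediate
Azithromycin: 18 mm is ≥ 16 mm ⇒ susceptible
Susceptible: 4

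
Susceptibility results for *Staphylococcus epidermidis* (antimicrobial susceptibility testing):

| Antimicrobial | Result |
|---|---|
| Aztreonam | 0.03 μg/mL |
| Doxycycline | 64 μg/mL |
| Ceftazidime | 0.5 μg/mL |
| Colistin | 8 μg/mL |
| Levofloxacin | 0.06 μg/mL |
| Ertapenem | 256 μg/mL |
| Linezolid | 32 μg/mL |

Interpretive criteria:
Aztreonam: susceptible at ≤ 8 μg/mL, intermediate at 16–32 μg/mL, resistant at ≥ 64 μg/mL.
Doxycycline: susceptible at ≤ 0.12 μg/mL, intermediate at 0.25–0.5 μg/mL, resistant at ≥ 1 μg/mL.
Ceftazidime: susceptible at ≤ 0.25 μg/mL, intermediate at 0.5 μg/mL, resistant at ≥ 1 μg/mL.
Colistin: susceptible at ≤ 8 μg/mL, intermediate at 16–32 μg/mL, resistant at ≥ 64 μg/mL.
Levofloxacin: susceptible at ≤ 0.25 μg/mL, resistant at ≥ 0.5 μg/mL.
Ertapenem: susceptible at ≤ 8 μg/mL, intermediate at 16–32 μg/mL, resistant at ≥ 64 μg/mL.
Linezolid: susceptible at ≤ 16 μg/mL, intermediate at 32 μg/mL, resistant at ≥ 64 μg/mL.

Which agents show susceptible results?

aztreonam, colistin, levofloxacin

Aztreonam 0.03 μg/mL: ≤ 8 μg/mL ⇒ Susceptible
Doxycycline 64 μg/mL: ≥ 1 μg/mL — R
Ceftazidime (0.5 μg/mL) = 0.5 μg/mL → intermediate
Colistin (8 μg/mL) ≤ 8 μg/mL — Susceptible
Levofloxacin (0.06 μg/mL) ≤ 0.25 μg/mL ⇒ susceptible
Ertapenem: 256 μg/mL is ≥ 64 μg/mL → Resistant
Linezolid 32 μg/mL: = 32 μg/mL — I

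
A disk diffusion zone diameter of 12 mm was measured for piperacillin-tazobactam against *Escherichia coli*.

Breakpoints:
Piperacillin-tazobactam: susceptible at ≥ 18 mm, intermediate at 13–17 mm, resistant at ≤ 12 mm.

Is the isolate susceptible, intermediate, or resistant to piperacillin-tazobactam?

Piperacillin-tazobactam (12 mm) ≤ 12 mm — R

R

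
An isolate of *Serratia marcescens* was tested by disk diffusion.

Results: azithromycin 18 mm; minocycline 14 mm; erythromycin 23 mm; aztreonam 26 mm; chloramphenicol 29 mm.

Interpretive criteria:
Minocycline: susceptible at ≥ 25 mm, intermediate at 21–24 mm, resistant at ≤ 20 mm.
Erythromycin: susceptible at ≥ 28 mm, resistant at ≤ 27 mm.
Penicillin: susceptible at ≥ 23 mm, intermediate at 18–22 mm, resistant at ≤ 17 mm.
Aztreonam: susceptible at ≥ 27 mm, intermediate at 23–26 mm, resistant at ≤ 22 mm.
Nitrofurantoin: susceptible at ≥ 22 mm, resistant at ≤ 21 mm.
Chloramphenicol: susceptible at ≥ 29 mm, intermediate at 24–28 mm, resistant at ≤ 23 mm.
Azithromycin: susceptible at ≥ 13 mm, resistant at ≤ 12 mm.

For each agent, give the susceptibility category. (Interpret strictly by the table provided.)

Azithromycin: 18 mm is ≥ 13 mm — S
Minocycline (14 mm) ≤ 20 mm → resistant
Erythromycin 23 mm: ≤ 27 mm — Resistant
Aztreonam (26 mm) in 23–26 mm — Intermediate
Chloramphenicol: 29 mm is ≥ 29 mm ⇒ Susceptible

S, R, R, I, S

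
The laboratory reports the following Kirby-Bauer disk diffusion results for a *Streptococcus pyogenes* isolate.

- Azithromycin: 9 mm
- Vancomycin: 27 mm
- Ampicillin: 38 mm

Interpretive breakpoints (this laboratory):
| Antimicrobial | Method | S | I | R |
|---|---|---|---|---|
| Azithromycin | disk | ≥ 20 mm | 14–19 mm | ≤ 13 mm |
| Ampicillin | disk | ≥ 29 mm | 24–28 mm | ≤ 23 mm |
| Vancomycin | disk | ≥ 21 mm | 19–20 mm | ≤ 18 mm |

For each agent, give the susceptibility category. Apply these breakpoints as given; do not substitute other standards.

Azithromycin: 9 mm is ≤ 13 mm — resistant
Vancomycin: 27 mm is ≥ 21 mm ⇒ S
Ampicillin (38 mm) ≥ 29 mm ⇒ Susceptible

R, S, S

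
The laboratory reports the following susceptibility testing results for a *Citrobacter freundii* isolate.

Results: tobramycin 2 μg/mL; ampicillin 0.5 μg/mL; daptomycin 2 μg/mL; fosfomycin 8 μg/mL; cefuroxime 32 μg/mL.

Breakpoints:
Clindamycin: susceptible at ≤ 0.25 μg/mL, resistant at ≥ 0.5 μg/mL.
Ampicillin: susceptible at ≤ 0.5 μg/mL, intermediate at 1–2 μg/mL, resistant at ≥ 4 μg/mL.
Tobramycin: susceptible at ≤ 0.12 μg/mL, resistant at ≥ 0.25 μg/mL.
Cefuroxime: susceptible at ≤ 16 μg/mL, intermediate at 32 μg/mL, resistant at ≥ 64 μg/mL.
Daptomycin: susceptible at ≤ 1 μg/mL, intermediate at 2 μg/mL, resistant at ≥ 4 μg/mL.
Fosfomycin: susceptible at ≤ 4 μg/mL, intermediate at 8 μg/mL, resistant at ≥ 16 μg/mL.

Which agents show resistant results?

Tobramycin: 2 μg/mL is ≥ 0.25 μg/mL — R
Ampicillin 0.5 μg/mL: ≤ 0.5 μg/mL ⇒ susceptible
Daptomycin 2 μg/mL: = 2 μg/mL — Intermediate
Fosfomycin 8 μg/mL: = 8 μg/mL → Intermediate
Cefuroxime 32 μg/mL: = 32 μg/mL ⇒ I

tobramycin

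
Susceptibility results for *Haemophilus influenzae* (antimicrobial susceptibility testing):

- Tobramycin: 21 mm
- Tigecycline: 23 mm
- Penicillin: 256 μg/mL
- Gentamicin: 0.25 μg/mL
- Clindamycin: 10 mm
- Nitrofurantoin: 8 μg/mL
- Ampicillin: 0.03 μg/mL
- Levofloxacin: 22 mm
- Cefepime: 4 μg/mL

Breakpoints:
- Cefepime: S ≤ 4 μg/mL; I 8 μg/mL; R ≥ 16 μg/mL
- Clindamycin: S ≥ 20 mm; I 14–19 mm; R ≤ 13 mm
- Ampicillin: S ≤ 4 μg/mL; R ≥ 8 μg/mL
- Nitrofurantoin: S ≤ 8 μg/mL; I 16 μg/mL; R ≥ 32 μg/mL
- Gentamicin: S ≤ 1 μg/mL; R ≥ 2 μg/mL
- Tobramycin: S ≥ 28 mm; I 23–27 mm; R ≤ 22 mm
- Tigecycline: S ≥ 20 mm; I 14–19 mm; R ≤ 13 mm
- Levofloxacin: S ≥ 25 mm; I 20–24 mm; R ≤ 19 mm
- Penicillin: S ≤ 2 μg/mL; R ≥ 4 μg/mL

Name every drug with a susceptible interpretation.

Tobramycin 21 mm: ≤ 22 mm — R
Tigecycline 23 mm: ≥ 20 mm ⇒ susceptible
Penicillin: 256 μg/mL is ≥ 4 μg/mL — R
Gentamicin 0.25 μg/mL: ≤ 1 μg/mL — S
Clindamycin: 10 mm is ≤ 13 mm — R
Nitrofurantoin (8 μg/mL) ≤ 8 μg/mL ⇒ S
Ampicillin: 0.03 μg/mL is ≤ 4 μg/mL — susceptible
Levofloxacin 22 mm: in 20–24 mm — I
Cefepime 4 μg/mL: ≤ 4 μg/mL → Susceptible

tigecycline, gentamicin, nitrofurantoin, ampicillin, cefepime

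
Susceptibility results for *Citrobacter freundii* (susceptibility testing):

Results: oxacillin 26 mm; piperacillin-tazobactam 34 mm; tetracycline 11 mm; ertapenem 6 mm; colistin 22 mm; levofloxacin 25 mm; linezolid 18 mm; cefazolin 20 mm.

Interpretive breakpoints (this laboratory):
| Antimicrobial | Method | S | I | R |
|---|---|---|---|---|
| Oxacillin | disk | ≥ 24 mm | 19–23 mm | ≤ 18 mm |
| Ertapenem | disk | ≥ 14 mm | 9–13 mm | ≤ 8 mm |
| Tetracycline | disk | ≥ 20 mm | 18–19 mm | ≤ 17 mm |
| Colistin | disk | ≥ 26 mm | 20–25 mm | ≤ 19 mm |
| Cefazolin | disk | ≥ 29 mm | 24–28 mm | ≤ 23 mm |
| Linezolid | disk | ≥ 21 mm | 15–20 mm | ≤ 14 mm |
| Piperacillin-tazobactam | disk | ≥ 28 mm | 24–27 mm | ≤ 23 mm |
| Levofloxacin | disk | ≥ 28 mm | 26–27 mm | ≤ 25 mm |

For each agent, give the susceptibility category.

Oxacillin 26 mm: ≥ 24 mm — Susceptible
Piperacillin-tazobactam: 34 mm is ≥ 28 mm → susceptible
Tetracycline: 11 mm is ≤ 17 mm — R
Ertapenem 6 mm: ≤ 8 mm ⇒ resistant
Colistin (22 mm) in 20–25 mm ⇒ I
Levofloxacin: 25 mm is ≤ 25 mm ⇒ resistant
Linezolid 18 mm: in 15–20 mm ⇒ I
Cefazolin (20 mm) ≤ 23 mm — R

S, S, R, R, I, R, I, R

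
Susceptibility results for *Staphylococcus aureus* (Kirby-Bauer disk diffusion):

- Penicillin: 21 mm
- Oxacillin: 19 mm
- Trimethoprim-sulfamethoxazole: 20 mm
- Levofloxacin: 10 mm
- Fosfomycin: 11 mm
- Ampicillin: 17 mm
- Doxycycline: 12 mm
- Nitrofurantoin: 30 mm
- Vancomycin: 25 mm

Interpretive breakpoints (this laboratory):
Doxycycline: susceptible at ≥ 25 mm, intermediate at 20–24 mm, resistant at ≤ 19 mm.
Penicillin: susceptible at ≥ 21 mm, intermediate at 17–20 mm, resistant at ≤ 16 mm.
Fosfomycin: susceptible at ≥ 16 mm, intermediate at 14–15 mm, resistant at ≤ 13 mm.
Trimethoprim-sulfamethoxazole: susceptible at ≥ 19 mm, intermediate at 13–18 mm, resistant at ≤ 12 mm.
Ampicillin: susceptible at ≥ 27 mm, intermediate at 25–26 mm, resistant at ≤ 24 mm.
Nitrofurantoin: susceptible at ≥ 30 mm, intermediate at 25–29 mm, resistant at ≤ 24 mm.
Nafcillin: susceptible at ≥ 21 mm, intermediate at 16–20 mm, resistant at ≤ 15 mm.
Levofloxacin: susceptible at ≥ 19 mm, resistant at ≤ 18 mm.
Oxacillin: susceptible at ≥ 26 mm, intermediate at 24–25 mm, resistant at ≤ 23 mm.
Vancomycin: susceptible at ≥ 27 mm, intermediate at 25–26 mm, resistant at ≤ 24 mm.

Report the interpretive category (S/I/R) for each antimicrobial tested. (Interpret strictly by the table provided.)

S, R, S, R, R, R, R, S, I

Penicillin 21 mm: ≥ 21 mm — Susceptible
Oxacillin 19 mm: ≤ 23 mm — resistant
Trimethoprim-sulfamethoxazole 20 mm: ≥ 19 mm — S
Levofloxacin (10 mm) ≤ 18 mm ⇒ Resistant
Fosfomycin (11 mm) ≤ 13 mm ⇒ R
Ampicillin (17 mm) ≤ 24 mm — R
Doxycycline (12 mm) ≤ 19 mm ⇒ resistant
Nitrofurantoin 30 mm: ≥ 30 mm — susceptible
Vancomycin 25 mm: in 25–26 mm → intermediate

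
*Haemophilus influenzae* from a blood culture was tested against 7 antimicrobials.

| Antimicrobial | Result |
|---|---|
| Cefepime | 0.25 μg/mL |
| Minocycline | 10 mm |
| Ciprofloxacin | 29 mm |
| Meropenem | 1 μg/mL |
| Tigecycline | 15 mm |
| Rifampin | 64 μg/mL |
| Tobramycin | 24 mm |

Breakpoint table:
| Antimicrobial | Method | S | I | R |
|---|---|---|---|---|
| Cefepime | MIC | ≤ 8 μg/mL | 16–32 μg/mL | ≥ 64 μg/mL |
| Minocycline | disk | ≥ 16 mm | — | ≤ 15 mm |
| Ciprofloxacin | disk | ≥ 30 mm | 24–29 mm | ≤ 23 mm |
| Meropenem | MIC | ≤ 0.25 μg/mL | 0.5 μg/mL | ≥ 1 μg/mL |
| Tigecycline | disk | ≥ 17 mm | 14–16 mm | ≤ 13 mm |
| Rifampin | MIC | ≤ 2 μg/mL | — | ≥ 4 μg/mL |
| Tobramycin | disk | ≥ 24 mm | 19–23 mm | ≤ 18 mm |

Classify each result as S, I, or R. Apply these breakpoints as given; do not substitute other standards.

Cefepime (0.25 μg/mL) ≤ 8 μg/mL → S
Minocycline 10 mm: ≤ 15 mm — resistant
Ciprofloxacin 29 mm: in 24–29 mm — intermediate
Meropenem 1 μg/mL: ≥ 1 μg/mL — Resistant
Tigecycline: 15 mm is in 14–16 mm → Intermediate
Rifampin (64 μg/mL) ≥ 4 μg/mL ⇒ resistant
Tobramycin (24 mm) ≥ 24 mm → Susceptible

S, R, I, R, I, R, S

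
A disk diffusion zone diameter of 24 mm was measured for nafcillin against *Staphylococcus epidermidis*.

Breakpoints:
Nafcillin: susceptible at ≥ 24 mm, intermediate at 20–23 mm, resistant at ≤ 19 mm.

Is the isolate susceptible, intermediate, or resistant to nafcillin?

Nafcillin: 24 mm is ≥ 24 mm → susceptible

Susceptible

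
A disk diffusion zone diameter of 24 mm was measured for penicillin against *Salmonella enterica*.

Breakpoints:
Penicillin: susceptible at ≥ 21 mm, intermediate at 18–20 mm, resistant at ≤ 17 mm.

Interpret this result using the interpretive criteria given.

S

Penicillin 24 mm: ≥ 21 mm ⇒ S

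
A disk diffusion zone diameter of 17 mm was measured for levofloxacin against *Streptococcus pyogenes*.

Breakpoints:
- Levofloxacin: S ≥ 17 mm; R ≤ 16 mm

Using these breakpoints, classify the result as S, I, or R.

Levofloxacin 17 mm: ≥ 17 mm → susceptible

Susceptible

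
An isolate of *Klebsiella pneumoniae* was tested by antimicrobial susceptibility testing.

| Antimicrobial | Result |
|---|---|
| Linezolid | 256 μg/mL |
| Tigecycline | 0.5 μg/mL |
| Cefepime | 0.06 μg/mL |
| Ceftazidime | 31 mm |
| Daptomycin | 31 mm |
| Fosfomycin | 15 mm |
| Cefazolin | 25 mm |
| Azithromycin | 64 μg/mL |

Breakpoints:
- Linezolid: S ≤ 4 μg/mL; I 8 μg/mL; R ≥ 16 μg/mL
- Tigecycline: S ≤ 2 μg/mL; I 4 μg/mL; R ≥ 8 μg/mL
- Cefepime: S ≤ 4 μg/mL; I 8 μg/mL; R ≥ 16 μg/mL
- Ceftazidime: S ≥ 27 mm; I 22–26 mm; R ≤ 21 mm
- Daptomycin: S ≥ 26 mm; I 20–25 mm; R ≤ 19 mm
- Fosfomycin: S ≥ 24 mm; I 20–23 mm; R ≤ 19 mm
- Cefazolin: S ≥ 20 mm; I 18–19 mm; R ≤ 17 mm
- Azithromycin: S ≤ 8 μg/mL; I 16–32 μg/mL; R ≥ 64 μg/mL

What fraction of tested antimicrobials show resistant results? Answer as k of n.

Linezolid (256 μg/mL) ≥ 16 μg/mL ⇒ R
Tigecycline: 0.5 μg/mL is ≤ 2 μg/mL — Susceptible
Cefepime 0.06 μg/mL: ≤ 4 μg/mL — Susceptible
Ceftazidime (31 mm) ≥ 27 mm — Susceptible
Daptomycin (31 mm) ≥ 26 mm ⇒ Susceptible
Fosfomycin (15 mm) ≤ 19 mm — resistant
Cefazolin (25 mm) ≥ 20 mm → susceptible
Azithromycin 64 μg/mL: ≥ 64 μg/mL ⇒ Resistant
Resistant: 3/8

3 of 8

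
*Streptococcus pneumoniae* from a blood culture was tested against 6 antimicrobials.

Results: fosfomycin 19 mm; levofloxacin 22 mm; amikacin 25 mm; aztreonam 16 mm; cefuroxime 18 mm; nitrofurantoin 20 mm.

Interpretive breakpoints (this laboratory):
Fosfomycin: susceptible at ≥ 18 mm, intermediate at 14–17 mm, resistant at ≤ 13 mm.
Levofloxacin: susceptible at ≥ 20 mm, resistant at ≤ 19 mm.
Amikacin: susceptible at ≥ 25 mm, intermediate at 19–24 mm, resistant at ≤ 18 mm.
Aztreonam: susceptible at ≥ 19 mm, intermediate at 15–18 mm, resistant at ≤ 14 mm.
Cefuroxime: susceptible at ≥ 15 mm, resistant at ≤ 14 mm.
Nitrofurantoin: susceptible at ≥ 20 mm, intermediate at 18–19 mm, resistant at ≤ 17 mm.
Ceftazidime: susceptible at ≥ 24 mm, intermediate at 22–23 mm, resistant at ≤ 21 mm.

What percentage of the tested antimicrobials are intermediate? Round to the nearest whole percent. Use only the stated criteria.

Fosfomycin: 19 mm is ≥ 18 mm ⇒ S
Levofloxacin: 22 mm is ≥ 20 mm ⇒ Susceptible
Amikacin: 25 mm is ≥ 25 mm — Susceptible
Aztreonam 16 mm: in 15–18 mm ⇒ I
Cefuroxime (18 mm) ≥ 15 mm — S
Nitrofurantoin: 20 mm is ≥ 20 mm → S
Intermediate: 1/6

17%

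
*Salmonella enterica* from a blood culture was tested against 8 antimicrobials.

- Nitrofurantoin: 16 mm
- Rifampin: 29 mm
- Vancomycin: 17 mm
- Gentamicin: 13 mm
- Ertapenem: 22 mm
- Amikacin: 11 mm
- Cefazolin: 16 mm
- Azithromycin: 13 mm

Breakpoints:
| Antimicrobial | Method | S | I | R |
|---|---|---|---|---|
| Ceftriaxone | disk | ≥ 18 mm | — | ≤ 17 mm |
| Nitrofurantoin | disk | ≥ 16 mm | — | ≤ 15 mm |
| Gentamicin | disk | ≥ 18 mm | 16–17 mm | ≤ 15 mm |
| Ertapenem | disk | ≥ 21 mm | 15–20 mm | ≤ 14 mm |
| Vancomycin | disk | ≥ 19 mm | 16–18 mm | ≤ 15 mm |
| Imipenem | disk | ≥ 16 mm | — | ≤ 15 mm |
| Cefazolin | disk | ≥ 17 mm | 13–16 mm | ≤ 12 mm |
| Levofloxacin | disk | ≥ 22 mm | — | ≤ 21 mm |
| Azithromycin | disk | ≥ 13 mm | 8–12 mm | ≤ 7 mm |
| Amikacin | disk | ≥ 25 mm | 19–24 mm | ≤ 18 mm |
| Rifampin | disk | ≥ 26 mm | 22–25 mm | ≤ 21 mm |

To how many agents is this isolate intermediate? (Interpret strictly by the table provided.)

Nitrofurantoin 16 mm: ≥ 16 mm — Susceptible
Rifampin (29 mm) ≥ 26 mm ⇒ S
Vancomycin: 17 mm is in 16–18 mm ⇒ Intermediate
Gentamicin: 13 mm is ≤ 15 mm — resistant
Ertapenem: 22 mm is ≥ 21 mm ⇒ S
Amikacin 11 mm: ≤ 18 mm — R
Cefazolin (16 mm) in 13–16 mm → I
Azithromycin (13 mm) ≥ 13 mm — susceptible
Intermediate: 2

2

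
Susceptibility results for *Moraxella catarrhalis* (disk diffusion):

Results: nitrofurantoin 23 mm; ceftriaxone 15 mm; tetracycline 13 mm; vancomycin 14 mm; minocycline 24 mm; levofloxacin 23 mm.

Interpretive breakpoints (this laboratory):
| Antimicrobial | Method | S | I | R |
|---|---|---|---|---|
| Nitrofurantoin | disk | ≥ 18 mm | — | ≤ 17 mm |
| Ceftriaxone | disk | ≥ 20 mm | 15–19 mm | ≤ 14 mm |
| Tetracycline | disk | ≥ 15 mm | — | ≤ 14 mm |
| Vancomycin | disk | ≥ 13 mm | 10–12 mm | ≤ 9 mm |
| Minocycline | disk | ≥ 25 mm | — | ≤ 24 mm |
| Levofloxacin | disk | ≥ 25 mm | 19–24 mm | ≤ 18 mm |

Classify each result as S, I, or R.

S, I, R, S, R, I

Nitrofurantoin 23 mm: ≥ 18 mm — susceptible
Ceftriaxone: 15 mm is in 15–19 mm — Intermediate
Tetracycline: 13 mm is ≤ 14 mm → Resistant
Vancomycin: 14 mm is ≥ 13 mm → susceptible
Minocycline (24 mm) ≤ 24 mm — resistant
Levofloxacin: 23 mm is in 19–24 mm → I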